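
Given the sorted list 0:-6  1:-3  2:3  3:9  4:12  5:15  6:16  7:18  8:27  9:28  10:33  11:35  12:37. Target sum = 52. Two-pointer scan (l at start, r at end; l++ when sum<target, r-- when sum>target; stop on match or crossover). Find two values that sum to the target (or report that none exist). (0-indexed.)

l=0 r=12: -6+37=31 <52, l++
l=1 r=12: -3+37=34 <52, l++
l=2 r=12: 3+37=40 <52, l++
l=3 r=12: 9+37=46 <52, l++
l=4 r=12: 12+37=49 <52, l++
l=5 r=12: 15+37=52, found

(15, 37)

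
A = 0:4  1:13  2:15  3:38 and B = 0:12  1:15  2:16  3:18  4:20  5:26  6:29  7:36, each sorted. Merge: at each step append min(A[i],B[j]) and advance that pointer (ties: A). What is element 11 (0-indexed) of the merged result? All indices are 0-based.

i=0 j=0: A[i]=4<=B[j]=12 take 4, i++
i=1 j=0: A[i]=13>B[j]=12 take 12, j++
i=1 j=1: A[i]=13<=B[j]=15 take 13, i++
i=2 j=1: A[i]=15<=B[j]=15 take 15, i++
i=3 j=1: A[i]=38>B[j]=15 take 15, j++
i=3 j=2: A[i]=38>B[j]=16 take 16, j++
i=3 j=3: A[i]=38>B[j]=18 take 18, j++
i=3 j=4: A[i]=38>B[j]=20 take 20, j++
i=3 j=5: A[i]=38>B[j]=26 take 26, j++
i=3 j=6: A[i]=38>B[j]=29 take 29, j++
i=3 j=7: A[i]=38>B[j]=36 take 36, j++
i=3 j=8: B done, take A[i]=38, i++

merged[11] = 38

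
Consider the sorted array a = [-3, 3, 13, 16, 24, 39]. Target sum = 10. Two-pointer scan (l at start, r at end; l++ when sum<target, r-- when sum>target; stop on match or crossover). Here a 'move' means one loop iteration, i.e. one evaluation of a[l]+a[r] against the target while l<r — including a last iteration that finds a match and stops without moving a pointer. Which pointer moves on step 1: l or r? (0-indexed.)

r

[0,5] -3+39=36 >10 → r--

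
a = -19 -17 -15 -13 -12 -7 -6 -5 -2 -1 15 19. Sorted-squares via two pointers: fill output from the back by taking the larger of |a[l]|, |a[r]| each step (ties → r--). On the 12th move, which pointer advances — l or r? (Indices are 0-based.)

r

[0,11] |-19|<=|19| out[11]=361 → r--
[0,10] |-19|>|15| out[10]=361 → l++
[1,10] |-17|>|15| out[9]=289 → l++
[2,10] |-15|<=|15| out[8]=225 → r--
[2,9] |-15|>|-1| out[7]=225 → l++
[3,9] |-13|>|-1| out[6]=169 → l++
[4,9] |-12|>|-1| out[5]=144 → l++
[5,9] |-7|>|-1| out[4]=49 → l++
[6,9] |-6|>|-1| out[3]=36 → l++
[7,9] |-5|>|-1| out[2]=25 → l++
[8,9] |-2|>|-1| out[1]=4 → l++
[9,9] |-1|<=|-1| out[0]=1 → r--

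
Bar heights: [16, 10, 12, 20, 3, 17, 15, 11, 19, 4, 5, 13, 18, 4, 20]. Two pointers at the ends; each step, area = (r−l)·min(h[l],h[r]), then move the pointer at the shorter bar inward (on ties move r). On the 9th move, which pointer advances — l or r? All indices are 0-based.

r

[0,14] min(16,20)*14=224 best=224 * → l++
[1,14] min(10,20)*13=130 best=224 → l++
[2,14] min(12,20)*12=144 best=224 → l++
[3,14] min(20,20)*11=220 best=224 → r--
[3,13] min(20,4)*10=40 best=224 → r--
[3,12] min(20,18)*9=162 best=224 → r--
[3,11] min(20,13)*8=104 best=224 → r--
[3,10] min(20,5)*7=35 best=224 → r--
[3,9] min(20,4)*6=24 best=224 → r--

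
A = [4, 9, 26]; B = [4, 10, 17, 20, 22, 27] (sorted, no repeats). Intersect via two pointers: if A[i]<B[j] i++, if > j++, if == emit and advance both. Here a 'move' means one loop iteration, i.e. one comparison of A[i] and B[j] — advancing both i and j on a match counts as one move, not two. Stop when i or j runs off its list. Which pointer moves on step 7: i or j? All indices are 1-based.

[i=1,j=1] 4==4 emit → i++,j++
[i=2,j=2] 9<10 → i++
[i=3,j=2] 26>10 → j++
[i=3,j=3] 26>17 → j++
[i=3,j=4] 26>20 → j++
[i=3,j=5] 26>22 → j++
[i=3,j=6] 26<27 → i++

i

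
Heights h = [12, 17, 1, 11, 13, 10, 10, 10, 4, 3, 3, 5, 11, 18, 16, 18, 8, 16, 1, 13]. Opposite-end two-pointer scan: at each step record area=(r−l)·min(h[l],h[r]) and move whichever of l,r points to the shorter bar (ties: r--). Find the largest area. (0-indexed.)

l=0 r=19: min(12,13)*19=228 best=228 *, l++
l=1 r=19: min(17,13)*18=234 best=234 *, r--
l=1 r=18: min(17,1)*17=17 best=234, r--
l=1 r=17: min(17,16)*16=256 best=256 *, r--
l=1 r=16: min(17,8)*15=120 best=256, r--
l=1 r=15: min(17,18)*14=238 best=256, l++
l=2 r=15: min(1,18)*13=13 best=256, l++
l=3 r=15: min(11,18)*12=132 best=256, l++
l=4 r=15: min(13,18)*11=143 best=256, l++
l=5 r=15: min(10,18)*10=100 best=256, l++
l=6 r=15: min(10,18)*9=90 best=256, l++
l=7 r=15: min(10,18)*8=80 best=256, l++
l=8 r=15: min(4,18)*7=28 best=256, l++
l=9 r=15: min(3,18)*6=18 best=256, l++
l=10 r=15: min(3,18)*5=15 best=256, l++
l=11 r=15: min(5,18)*4=20 best=256, l++
l=12 r=15: min(11,18)*3=33 best=256, l++
l=13 r=15: min(18,18)*2=36 best=256, r--
l=13 r=14: min(18,16)*1=16 best=256, r--

max area = 256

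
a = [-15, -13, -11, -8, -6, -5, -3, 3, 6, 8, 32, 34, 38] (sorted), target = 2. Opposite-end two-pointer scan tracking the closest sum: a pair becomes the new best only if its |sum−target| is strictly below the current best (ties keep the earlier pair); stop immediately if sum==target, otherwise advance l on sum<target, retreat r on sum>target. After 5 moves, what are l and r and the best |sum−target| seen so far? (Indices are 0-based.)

l=2, r=9, best |Δ|=7

[0,12] -15+38=23 d=21 * → r--
[0,11] -15+34=19 d=17 * → r--
[0,10] -15+32=17 d=15 * → r--
[0,9] -15+8=-7 d=9 * → l++
[1,9] -13+8=-5 d=7 * → l++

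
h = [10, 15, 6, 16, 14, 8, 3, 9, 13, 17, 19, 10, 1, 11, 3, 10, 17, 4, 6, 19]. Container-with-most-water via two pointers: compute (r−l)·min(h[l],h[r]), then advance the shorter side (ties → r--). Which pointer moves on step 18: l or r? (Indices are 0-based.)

[0,19] min(10,19)*19=190 best=190 * → l++
[1,19] min(15,19)*18=270 best=270 * → l++
[2,19] min(6,19)*17=102 best=270 → l++
[3,19] min(16,19)*16=256 best=270 → l++
[4,19] min(14,19)*15=210 best=270 → l++
[5,19] min(8,19)*14=112 best=270 → l++
[6,19] min(3,19)*13=39 best=270 → l++
[7,19] min(9,19)*12=108 best=270 → l++
[8,19] min(13,19)*11=143 best=270 → l++
[9,19] min(17,19)*10=170 best=270 → l++
[10,19] min(19,19)*9=171 best=270 → r--
[10,18] min(19,6)*8=48 best=270 → r--
[10,17] min(19,4)*7=28 best=270 → r--
[10,16] min(19,17)*6=102 best=270 → r--
[10,15] min(19,10)*5=50 best=270 → r--
[10,14] min(19,3)*4=12 best=270 → r--
[10,13] min(19,11)*3=33 best=270 → r--
[10,12] min(19,1)*2=2 best=270 → r--

r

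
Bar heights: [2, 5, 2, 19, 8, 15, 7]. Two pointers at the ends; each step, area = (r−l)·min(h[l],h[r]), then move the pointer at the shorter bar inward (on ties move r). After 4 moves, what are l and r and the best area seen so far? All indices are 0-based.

l=3, r=5, best area=25

l=0 r=6: min(2,7)*6=12 best=12 *, l++
l=1 r=6: min(5,7)*5=25 best=25 *, l++
l=2 r=6: min(2,7)*4=8 best=25, l++
l=3 r=6: min(19,7)*3=21 best=25, r--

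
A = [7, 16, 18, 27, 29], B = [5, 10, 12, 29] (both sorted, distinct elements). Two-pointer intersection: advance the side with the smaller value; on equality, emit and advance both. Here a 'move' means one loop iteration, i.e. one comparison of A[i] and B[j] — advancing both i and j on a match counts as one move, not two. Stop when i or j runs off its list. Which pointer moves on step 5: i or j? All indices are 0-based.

i=0 j=0: 7>5, j++
i=0 j=1: 7<10, i++
i=1 j=1: 16>10, j++
i=1 j=2: 16>12, j++
i=1 j=3: 16<29, i++

i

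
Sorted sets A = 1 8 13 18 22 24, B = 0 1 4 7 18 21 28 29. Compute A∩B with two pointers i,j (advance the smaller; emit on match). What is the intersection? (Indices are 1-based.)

[i=1,j=1] 1>0 → j++
[i=1,j=2] 1==1 emit → i++,j++
[i=2,j=3] 8>4 → j++
[i=2,j=4] 8>7 → j++
[i=2,j=5] 8<18 → i++
[i=3,j=5] 13<18 → i++
[i=4,j=5] 18==18 emit → i++,j++
[i=5,j=6] 22>21 → j++
[i=5,j=7] 22<28 → i++
[i=6,j=7] 24<28 → i++

intersection = [1, 18]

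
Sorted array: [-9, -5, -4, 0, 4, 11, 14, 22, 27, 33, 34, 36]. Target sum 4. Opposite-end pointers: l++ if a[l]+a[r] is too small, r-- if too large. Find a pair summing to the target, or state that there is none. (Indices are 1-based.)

(0, 4)

l=1 r=12: -9+36=27 >4, r--
l=1 r=11: -9+34=25 >4, r--
l=1 r=10: -9+33=24 >4, r--
l=1 r=9: -9+27=18 >4, r--
l=1 r=8: -9+22=13 >4, r--
l=1 r=7: -9+14=5 >4, r--
l=1 r=6: -9+11=2 <4, l++
l=2 r=6: -5+11=6 >4, r--
l=2 r=5: -5+4=-1 <4, l++
l=3 r=5: -4+4=0 <4, l++
l=4 r=5: 0+4=4, found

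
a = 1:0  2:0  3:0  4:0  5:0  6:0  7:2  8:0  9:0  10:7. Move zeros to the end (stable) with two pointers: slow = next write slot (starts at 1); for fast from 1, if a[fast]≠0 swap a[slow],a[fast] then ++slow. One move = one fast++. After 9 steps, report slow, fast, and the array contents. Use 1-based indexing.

(s=1,f=1) a[fast]=0 → fast++
(s=1,f=2) a[fast]=0 → fast++
(s=1,f=3) a[fast]=0 → fast++
(s=1,f=4) a[fast]=0 → fast++
(s=1,f=5) a[fast]=0 → fast++
(s=1,f=6) a[fast]=0 → fast++
(s=1,f=7) a[fast]=2≠0 swap→a[1]=2 → slow++,fast++
(s=2,f=8) a[fast]=0 → fast++
(s=2,f=9) a[fast]=0 → fast++

slow=2, fast=10, a=[2, 0, 0, 0, 0, 0, 0, 0, 0, 7]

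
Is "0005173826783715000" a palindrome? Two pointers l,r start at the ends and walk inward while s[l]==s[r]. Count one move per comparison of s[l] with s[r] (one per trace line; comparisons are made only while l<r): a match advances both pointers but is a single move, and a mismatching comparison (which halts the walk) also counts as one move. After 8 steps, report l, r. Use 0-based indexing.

l=8, r=10

l=0 r=18: '0'=='0', l++,r--
l=1 r=17: '0'=='0', l++,r--
l=2 r=16: '0'=='0', l++,r--
l=3 r=15: '5'=='5', l++,r--
l=4 r=14: '1'=='1', l++,r--
l=5 r=13: '7'=='7', l++,r--
l=6 r=12: '3'=='3', l++,r--
l=7 r=11: '8'=='8', l++,r--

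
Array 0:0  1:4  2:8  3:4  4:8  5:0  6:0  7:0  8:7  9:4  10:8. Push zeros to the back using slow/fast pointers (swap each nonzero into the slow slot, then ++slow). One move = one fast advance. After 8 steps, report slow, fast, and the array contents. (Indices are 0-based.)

slow=4, fast=8, a=[4, 8, 4, 8, 0, 0, 0, 0, 7, 4, 8]

(s=0,f=0) a[fast]=0 → fast++
(s=0,f=1) a[fast]=4≠0 swap→a[0]=4 → slow++,fast++
(s=1,f=2) a[fast]=8≠0 swap→a[1]=8 → slow++,fast++
(s=2,f=3) a[fast]=4≠0 swap→a[2]=4 → slow++,fast++
(s=3,f=4) a[fast]=8≠0 swap→a[3]=8 → slow++,fast++
(s=4,f=5) a[fast]=0 → fast++
(s=4,f=6) a[fast]=0 → fast++
(s=4,f=7) a[fast]=0 → fast++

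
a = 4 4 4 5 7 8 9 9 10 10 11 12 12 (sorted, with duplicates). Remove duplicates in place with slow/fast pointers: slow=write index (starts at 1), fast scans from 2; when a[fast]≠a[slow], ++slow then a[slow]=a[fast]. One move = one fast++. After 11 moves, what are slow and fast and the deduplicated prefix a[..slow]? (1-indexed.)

slow=8, fast=13, prefix=[4, 5, 7, 8, 9, 10, 11, 12]

slow=1 fast=2: a[fast]=4=a[slow] dup, fast++
slow=1 fast=3: a[fast]=4=a[slow] dup, fast++
slow=1 fast=4: a[fast]=5≠a[slow]=4 write a[2]=5, slow++,fast++
slow=2 fast=5: a[fast]=7≠a[slow]=5 write a[3]=7, slow++,fast++
slow=3 fast=6: a[fast]=8≠a[slow]=7 write a[4]=8, slow++,fast++
slow=4 fast=7: a[fast]=9≠a[slow]=8 write a[5]=9, slow++,fast++
slow=5 fast=8: a[fast]=9=a[slow] dup, fast++
slow=5 fast=9: a[fast]=10≠a[slow]=9 write a[6]=10, slow++,fast++
slow=6 fast=10: a[fast]=10=a[slow] dup, fast++
slow=6 fast=11: a[fast]=11≠a[slow]=10 write a[7]=11, slow++,fast++
slow=7 fast=12: a[fast]=12≠a[slow]=11 write a[8]=12, slow++,fast++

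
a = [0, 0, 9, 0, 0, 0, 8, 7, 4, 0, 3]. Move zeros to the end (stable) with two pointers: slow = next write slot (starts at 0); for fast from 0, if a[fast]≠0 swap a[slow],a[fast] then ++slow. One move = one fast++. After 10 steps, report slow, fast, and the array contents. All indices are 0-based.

slow=4, fast=10, a=[9, 8, 7, 4, 0, 0, 0, 0, 0, 0, 3]

slow=0 fast=0: a[fast]=0, fast++
slow=0 fast=1: a[fast]=0, fast++
slow=0 fast=2: a[fast]=9≠0 swap→a[0]=9, slow++,fast++
slow=1 fast=3: a[fast]=0, fast++
slow=1 fast=4: a[fast]=0, fast++
slow=1 fast=5: a[fast]=0, fast++
slow=1 fast=6: a[fast]=8≠0 swap→a[1]=8, slow++,fast++
slow=2 fast=7: a[fast]=7≠0 swap→a[2]=7, slow++,fast++
slow=3 fast=8: a[fast]=4≠0 swap→a[3]=4, slow++,fast++
slow=4 fast=9: a[fast]=0, fast++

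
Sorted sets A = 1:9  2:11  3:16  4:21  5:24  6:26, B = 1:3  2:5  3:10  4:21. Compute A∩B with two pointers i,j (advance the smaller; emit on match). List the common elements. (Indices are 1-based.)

[i=1,j=1] 9>3 → j++
[i=1,j=2] 9>5 → j++
[i=1,j=3] 9<10 → i++
[i=2,j=3] 11>10 → j++
[i=2,j=4] 11<21 → i++
[i=3,j=4] 16<21 → i++
[i=4,j=4] 21==21 emit → i++,j++

intersection = [21]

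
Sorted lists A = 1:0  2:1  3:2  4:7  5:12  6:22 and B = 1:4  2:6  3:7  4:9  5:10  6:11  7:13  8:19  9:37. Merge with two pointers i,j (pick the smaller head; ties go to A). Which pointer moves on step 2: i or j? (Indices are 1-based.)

[i=1,j=1] A[i]=0<=B[j]=4 take 0 → i++
[i=2,j=1] A[i]=1<=B[j]=4 take 1 → i++

i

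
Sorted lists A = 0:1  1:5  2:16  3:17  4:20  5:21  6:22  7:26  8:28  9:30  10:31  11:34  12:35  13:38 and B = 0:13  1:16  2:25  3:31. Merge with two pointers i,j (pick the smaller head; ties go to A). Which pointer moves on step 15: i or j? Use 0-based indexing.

[i=0,j=0] A[i]=1<=B[j]=13 take 1 → i++
[i=1,j=0] A[i]=5<=B[j]=13 take 5 → i++
[i=2,j=0] A[i]=16>B[j]=13 take 13 → j++
[i=2,j=1] A[i]=16<=B[j]=16 take 16 → i++
[i=3,j=1] A[i]=17>B[j]=16 take 16 → j++
[i=3,j=2] A[i]=17<=B[j]=25 take 17 → i++
[i=4,j=2] A[i]=20<=B[j]=25 take 20 → i++
[i=5,j=2] A[i]=21<=B[j]=25 take 21 → i++
[i=6,j=2] A[i]=22<=B[j]=25 take 22 → i++
[i=7,j=2] A[i]=26>B[j]=25 take 25 → j++
[i=7,j=3] A[i]=26<=B[j]=31 take 26 → i++
[i=8,j=3] A[i]=28<=B[j]=31 take 28 → i++
[i=9,j=3] A[i]=30<=B[j]=31 take 30 → i++
[i=10,j=3] A[i]=31<=B[j]=31 take 31 → i++
[i=11,j=3] A[i]=34>B[j]=31 take 31 → j++

j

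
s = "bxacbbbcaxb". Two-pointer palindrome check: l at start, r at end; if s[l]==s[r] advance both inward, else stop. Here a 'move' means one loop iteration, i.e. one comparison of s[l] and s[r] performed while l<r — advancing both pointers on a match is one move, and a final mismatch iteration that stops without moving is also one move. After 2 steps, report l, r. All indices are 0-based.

[0,10] 'b'=='b' → l++,r--
[1,9] 'x'=='x' → l++,r--

l=2, r=8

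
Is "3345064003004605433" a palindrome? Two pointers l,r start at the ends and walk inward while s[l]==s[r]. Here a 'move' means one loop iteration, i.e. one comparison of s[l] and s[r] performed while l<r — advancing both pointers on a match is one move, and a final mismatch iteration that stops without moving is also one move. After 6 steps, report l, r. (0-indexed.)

l=6, r=12

l=0 r=18: '3'=='3', l++,r--
l=1 r=17: '3'=='3', l++,r--
l=2 r=16: '4'=='4', l++,r--
l=3 r=15: '5'=='5', l++,r--
l=4 r=14: '0'=='0', l++,r--
l=5 r=13: '6'=='6', l++,r--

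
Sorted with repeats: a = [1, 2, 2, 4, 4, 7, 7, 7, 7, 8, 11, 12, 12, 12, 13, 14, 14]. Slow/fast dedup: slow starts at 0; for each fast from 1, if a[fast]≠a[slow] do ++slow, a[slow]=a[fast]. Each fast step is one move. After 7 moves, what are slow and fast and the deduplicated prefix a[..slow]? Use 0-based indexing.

slow=3, fast=8, prefix=[1, 2, 4, 7]

slow=0 fast=1: a[fast]=2≠a[slow]=1 write a[1]=2, slow++,fast++
slow=1 fast=2: a[fast]=2=a[slow] dup, fast++
slow=1 fast=3: a[fast]=4≠a[slow]=2 write a[2]=4, slow++,fast++
slow=2 fast=4: a[fast]=4=a[slow] dup, fast++
slow=2 fast=5: a[fast]=7≠a[slow]=4 write a[3]=7, slow++,fast++
slow=3 fast=6: a[fast]=7=a[slow] dup, fast++
slow=3 fast=7: a[fast]=7=a[slow] dup, fast++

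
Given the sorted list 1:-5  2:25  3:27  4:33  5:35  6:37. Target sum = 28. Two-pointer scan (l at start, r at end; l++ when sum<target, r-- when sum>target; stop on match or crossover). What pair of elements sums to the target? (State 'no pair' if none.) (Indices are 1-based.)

[1,6] -5+37=32 >28 → r--
[1,5] -5+35=30 >28 → r--
[1,4] -5+33=28 → found

(-5, 33)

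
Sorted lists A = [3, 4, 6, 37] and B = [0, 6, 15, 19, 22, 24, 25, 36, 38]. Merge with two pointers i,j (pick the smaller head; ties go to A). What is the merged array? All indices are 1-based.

[0, 3, 4, 6, 6, 15, 19, 22, 24, 25, 36, 37, 38]

i=1 j=1: A[i]=3>B[j]=0 take 0, j++
i=1 j=2: A[i]=3<=B[j]=6 take 3, i++
i=2 j=2: A[i]=4<=B[j]=6 take 4, i++
i=3 j=2: A[i]=6<=B[j]=6 take 6, i++
i=4 j=2: A[i]=37>B[j]=6 take 6, j++
i=4 j=3: A[i]=37>B[j]=15 take 15, j++
i=4 j=4: A[i]=37>B[j]=19 take 19, j++
i=4 j=5: A[i]=37>B[j]=22 take 22, j++
i=4 j=6: A[i]=37>B[j]=24 take 24, j++
i=4 j=7: A[i]=37>B[j]=25 take 25, j++
i=4 j=8: A[i]=37>B[j]=36 take 36, j++
i=4 j=9: A[i]=37<=B[j]=38 take 37, i++
i=5 j=9: A done, take B[j]=38, j++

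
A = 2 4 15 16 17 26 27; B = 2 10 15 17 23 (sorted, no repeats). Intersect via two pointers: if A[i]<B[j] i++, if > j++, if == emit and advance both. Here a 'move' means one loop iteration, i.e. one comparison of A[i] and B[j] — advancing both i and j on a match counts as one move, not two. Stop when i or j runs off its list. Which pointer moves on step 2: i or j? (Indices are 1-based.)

i

i=1 j=1: 2==2 emit, i++,j++
i=2 j=2: 4<10, i++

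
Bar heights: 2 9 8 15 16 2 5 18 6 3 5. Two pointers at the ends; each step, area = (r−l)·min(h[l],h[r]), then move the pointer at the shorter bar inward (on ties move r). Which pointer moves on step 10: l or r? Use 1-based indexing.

l

[1,11] min(2,5)*10=20 best=20 * → l++
[2,11] min(9,5)*9=45 best=45 * → r--
[2,10] min(9,3)*8=24 best=45 → r--
[2,9] min(9,6)*7=42 best=45 → r--
[2,8] min(9,18)*6=54 best=54 * → l++
[3,8] min(8,18)*5=40 best=54 → l++
[4,8] min(15,18)*4=60 best=60 * → l++
[5,8] min(16,18)*3=48 best=60 → l++
[6,8] min(2,18)*2=4 best=60 → l++
[7,8] min(5,18)*1=5 best=60 → l++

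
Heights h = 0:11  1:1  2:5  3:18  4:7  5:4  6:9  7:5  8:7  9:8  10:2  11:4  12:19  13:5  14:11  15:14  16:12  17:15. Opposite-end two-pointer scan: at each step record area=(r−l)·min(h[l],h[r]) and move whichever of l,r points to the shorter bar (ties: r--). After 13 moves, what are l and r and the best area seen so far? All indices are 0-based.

[0,17] min(11,15)*17=187 best=187 * → l++
[1,17] min(1,15)*16=16 best=187 → l++
[2,17] min(5,15)*15=75 best=187 → l++
[3,17] min(18,15)*14=210 best=210 * → r--
[3,16] min(18,12)*13=156 best=210 → r--
[3,15] min(18,14)*12=168 best=210 → r--
[3,14] min(18,11)*11=121 best=210 → r--
[3,13] min(18,5)*10=50 best=210 → r--
[3,12] min(18,19)*9=162 best=210 → l++
[4,12] min(7,19)*8=56 best=210 → l++
[5,12] min(4,19)*7=28 best=210 → l++
[6,12] min(9,19)*6=54 best=210 → l++
[7,12] min(5,19)*5=25 best=210 → l++

l=8, r=12, best area=210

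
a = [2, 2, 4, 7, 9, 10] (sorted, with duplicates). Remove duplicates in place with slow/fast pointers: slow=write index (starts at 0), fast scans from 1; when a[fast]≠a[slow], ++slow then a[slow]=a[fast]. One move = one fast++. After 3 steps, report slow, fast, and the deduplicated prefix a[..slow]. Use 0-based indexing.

slow=2, fast=4, prefix=[2, 4, 7]

slow=0 fast=1: a[fast]=2=a[slow] dup, fast++
slow=0 fast=2: a[fast]=4≠a[slow]=2 write a[1]=4, slow++,fast++
slow=1 fast=3: a[fast]=7≠a[slow]=4 write a[2]=7, slow++,fast++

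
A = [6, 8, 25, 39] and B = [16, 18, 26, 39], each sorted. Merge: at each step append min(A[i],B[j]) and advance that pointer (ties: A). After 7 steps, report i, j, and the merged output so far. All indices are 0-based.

i=4, j=3, merged so far=[6, 8, 16, 18, 25, 26, 39]

i=0 j=0: A[i]=6<=B[j]=16 take 6, i++
i=1 j=0: A[i]=8<=B[j]=16 take 8, i++
i=2 j=0: A[i]=25>B[j]=16 take 16, j++
i=2 j=1: A[i]=25>B[j]=18 take 18, j++
i=2 j=2: A[i]=25<=B[j]=26 take 25, i++
i=3 j=2: A[i]=39>B[j]=26 take 26, j++
i=3 j=3: A[i]=39<=B[j]=39 take 39, i++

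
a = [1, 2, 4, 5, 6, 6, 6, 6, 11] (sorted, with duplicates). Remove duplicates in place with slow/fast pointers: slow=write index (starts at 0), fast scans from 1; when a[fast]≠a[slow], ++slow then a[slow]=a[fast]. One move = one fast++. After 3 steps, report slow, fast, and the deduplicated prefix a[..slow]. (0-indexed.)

(s=0,f=1) a[fast]=2≠a[slow]=1 write a[1]=2 → slow++,fast++
(s=1,f=2) a[fast]=4≠a[slow]=2 write a[2]=4 → slow++,fast++
(s=2,f=3) a[fast]=5≠a[slow]=4 write a[3]=5 → slow++,fast++

slow=3, fast=4, prefix=[1, 2, 4, 5]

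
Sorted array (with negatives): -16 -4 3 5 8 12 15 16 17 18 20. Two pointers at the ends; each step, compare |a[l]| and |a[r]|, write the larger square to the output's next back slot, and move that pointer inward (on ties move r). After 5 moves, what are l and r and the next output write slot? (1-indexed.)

l=1 r=11: |-16|<=|20| out[11]=400, r--
l=1 r=10: |-16|<=|18| out[10]=324, r--
l=1 r=9: |-16|<=|17| out[9]=289, r--
l=1 r=8: |-16|<=|16| out[8]=256, r--
l=1 r=7: |-16|>|15| out[7]=256, l++

l=2, r=7, next write slot=6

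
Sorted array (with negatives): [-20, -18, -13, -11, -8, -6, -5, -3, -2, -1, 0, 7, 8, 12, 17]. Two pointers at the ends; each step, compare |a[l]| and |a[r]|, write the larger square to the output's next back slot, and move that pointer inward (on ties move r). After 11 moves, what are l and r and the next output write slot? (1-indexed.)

l=1 r=15: |-20|>|17| out[15]=400, l++
l=2 r=15: |-18|>|17| out[14]=324, l++
l=3 r=15: |-13|<=|17| out[13]=289, r--
l=3 r=14: |-13|>|12| out[12]=169, l++
l=4 r=14: |-11|<=|12| out[11]=144, r--
l=4 r=13: |-11|>|8| out[10]=121, l++
l=5 r=13: |-8|<=|8| out[9]=64, r--
l=5 r=12: |-8|>|7| out[8]=64, l++
l=6 r=12: |-6|<=|7| out[7]=49, r--
l=6 r=11: |-6|>|0| out[6]=36, l++
l=7 r=11: |-5|>|0| out[5]=25, l++

l=8, r=11, next write slot=4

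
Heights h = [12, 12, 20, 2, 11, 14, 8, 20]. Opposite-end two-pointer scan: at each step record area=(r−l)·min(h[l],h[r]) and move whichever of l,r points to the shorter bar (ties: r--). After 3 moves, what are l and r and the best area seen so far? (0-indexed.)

l=2, r=6, best area=100

l=0 r=7: min(12,20)*7=84 best=84 *, l++
l=1 r=7: min(12,20)*6=72 best=84, l++
l=2 r=7: min(20,20)*5=100 best=100 *, r--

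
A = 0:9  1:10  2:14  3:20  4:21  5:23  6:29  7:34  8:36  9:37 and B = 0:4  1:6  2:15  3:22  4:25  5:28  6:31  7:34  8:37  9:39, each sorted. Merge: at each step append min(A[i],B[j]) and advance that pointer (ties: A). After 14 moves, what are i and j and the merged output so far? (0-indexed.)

i=7, j=7, merged so far=[4, 6, 9, 10, 14, 15, 20, 21, 22, 23, 25, 28, 29, 31]

[i=0,j=0] A[i]=9>B[j]=4 take 4 → j++
[i=0,j=1] A[i]=9>B[j]=6 take 6 → j++
[i=0,j=2] A[i]=9<=B[j]=15 take 9 → i++
[i=1,j=2] A[i]=10<=B[j]=15 take 10 → i++
[i=2,j=2] A[i]=14<=B[j]=15 take 14 → i++
[i=3,j=2] A[i]=20>B[j]=15 take 15 → j++
[i=3,j=3] A[i]=20<=B[j]=22 take 20 → i++
[i=4,j=3] A[i]=21<=B[j]=22 take 21 → i++
[i=5,j=3] A[i]=23>B[j]=22 take 22 → j++
[i=5,j=4] A[i]=23<=B[j]=25 take 23 → i++
[i=6,j=4] A[i]=29>B[j]=25 take 25 → j++
[i=6,j=5] A[i]=29>B[j]=28 take 28 → j++
[i=6,j=6] A[i]=29<=B[j]=31 take 29 → i++
[i=7,j=6] A[i]=34>B[j]=31 take 31 → j++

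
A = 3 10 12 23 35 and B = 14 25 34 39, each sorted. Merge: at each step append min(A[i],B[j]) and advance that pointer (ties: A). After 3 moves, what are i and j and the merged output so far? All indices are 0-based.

i=0 j=0: A[i]=3<=B[j]=14 take 3, i++
i=1 j=0: A[i]=10<=B[j]=14 take 10, i++
i=2 j=0: A[i]=12<=B[j]=14 take 12, i++

i=3, j=0, merged so far=[3, 10, 12]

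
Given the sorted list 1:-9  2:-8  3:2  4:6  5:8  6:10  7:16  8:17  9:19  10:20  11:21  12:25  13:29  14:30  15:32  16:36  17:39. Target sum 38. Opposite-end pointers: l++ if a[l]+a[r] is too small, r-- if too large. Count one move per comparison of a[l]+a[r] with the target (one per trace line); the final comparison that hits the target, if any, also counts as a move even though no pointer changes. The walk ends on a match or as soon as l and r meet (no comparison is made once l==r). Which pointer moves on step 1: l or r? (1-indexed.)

[1,17] -9+39=30 <38 → l++

l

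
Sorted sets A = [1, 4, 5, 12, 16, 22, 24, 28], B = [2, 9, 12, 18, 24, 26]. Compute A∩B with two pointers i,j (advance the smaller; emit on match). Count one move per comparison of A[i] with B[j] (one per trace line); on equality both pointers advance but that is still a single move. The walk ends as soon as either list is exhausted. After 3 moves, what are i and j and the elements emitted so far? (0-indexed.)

i=2, j=1, emitted=[]

[i=0,j=0] 1<2 → i++
[i=1,j=0] 4>2 → j++
[i=1,j=1] 4<9 → i++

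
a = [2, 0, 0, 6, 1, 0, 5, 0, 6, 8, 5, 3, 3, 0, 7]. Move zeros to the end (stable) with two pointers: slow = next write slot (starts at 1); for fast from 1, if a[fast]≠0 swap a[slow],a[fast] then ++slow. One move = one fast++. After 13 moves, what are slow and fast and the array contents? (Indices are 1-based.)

slow=10, fast=14, a=[2, 6, 1, 5, 6, 8, 5, 3, 3, 0, 0, 0, 0, 0, 7]

slow=1 fast=1: a[fast]=2≠0 swap→a[1]=2, slow++,fast++
slow=2 fast=2: a[fast]=0, fast++
slow=2 fast=3: a[fast]=0, fast++
slow=2 fast=4: a[fast]=6≠0 swap→a[2]=6, slow++,fast++
slow=3 fast=5: a[fast]=1≠0 swap→a[3]=1, slow++,fast++
slow=4 fast=6: a[fast]=0, fast++
slow=4 fast=7: a[fast]=5≠0 swap→a[4]=5, slow++,fast++
slow=5 fast=8: a[fast]=0, fast++
slow=5 fast=9: a[fast]=6≠0 swap→a[5]=6, slow++,fast++
slow=6 fast=10: a[fast]=8≠0 swap→a[6]=8, slow++,fast++
slow=7 fast=11: a[fast]=5≠0 swap→a[7]=5, slow++,fast++
slow=8 fast=12: a[fast]=3≠0 swap→a[8]=3, slow++,fast++
slow=9 fast=13: a[fast]=3≠0 swap→a[9]=3, slow++,fast++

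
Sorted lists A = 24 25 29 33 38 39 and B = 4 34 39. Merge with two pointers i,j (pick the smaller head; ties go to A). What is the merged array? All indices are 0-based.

[i=0,j=0] A[i]=24>B[j]=4 take 4 → j++
[i=0,j=1] A[i]=24<=B[j]=34 take 24 → i++
[i=1,j=1] A[i]=25<=B[j]=34 take 25 → i++
[i=2,j=1] A[i]=29<=B[j]=34 take 29 → i++
[i=3,j=1] A[i]=33<=B[j]=34 take 33 → i++
[i=4,j=1] A[i]=38>B[j]=34 take 34 → j++
[i=4,j=2] A[i]=38<=B[j]=39 take 38 → i++
[i=5,j=2] A[i]=39<=B[j]=39 take 39 → i++
[i=6,j=2] A done, take B[j]=39 → j++

[4, 24, 25, 29, 33, 34, 38, 39, 39]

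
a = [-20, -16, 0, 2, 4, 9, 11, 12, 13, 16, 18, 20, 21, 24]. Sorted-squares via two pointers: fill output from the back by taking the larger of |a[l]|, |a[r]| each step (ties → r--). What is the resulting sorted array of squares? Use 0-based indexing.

[0,13] |-20|<=|24| out[13]=576 → r--
[0,12] |-20|<=|21| out[12]=441 → r--
[0,11] |-20|<=|20| out[11]=400 → r--
[0,10] |-20|>|18| out[10]=400 → l++
[1,10] |-16|<=|18| out[9]=324 → r--
[1,9] |-16|<=|16| out[8]=256 → r--
[1,8] |-16|>|13| out[7]=256 → l++
[2,8] |0|<=|13| out[6]=169 → r--
[2,7] |0|<=|12| out[5]=144 → r--
[2,6] |0|<=|11| out[4]=121 → r--
[2,5] |0|<=|9| out[3]=81 → r--
[2,4] |0|<=|4| out[2]=16 → r--
[2,3] |0|<=|2| out[1]=4 → r--
[2,2] |0|<=|0| out[0]=0 → r--

[0, 4, 16, 81, 121, 144, 169, 256, 256, 324, 400, 400, 441, 576]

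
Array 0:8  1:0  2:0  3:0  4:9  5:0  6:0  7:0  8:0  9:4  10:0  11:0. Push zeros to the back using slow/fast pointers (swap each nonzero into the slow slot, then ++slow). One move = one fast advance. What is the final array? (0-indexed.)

slow=0 fast=0: a[fast]=8≠0 swap→a[0]=8, slow++,fast++
slow=1 fast=1: a[fast]=0, fast++
slow=1 fast=2: a[fast]=0, fast++
slow=1 fast=3: a[fast]=0, fast++
slow=1 fast=4: a[fast]=9≠0 swap→a[1]=9, slow++,fast++
slow=2 fast=5: a[fast]=0, fast++
slow=2 fast=6: a[fast]=0, fast++
slow=2 fast=7: a[fast]=0, fast++
slow=2 fast=8: a[fast]=0, fast++
slow=2 fast=9: a[fast]=4≠0 swap→a[2]=4, slow++,fast++
slow=3 fast=10: a[fast]=0, fast++
slow=3 fast=11: a[fast]=0, fast++

[8, 9, 4, 0, 0, 0, 0, 0, 0, 0, 0, 0]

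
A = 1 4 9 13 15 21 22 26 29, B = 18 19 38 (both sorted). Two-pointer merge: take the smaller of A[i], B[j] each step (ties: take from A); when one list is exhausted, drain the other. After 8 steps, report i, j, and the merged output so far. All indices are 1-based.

i=7, j=3, merged so far=[1, 4, 9, 13, 15, 18, 19, 21]

i=1 j=1: A[i]=1<=B[j]=18 take 1, i++
i=2 j=1: A[i]=4<=B[j]=18 take 4, i++
i=3 j=1: A[i]=9<=B[j]=18 take 9, i++
i=4 j=1: A[i]=13<=B[j]=18 take 13, i++
i=5 j=1: A[i]=15<=B[j]=18 take 15, i++
i=6 j=1: A[i]=21>B[j]=18 take 18, j++
i=6 j=2: A[i]=21>B[j]=19 take 19, j++
i=6 j=3: A[i]=21<=B[j]=38 take 21, i++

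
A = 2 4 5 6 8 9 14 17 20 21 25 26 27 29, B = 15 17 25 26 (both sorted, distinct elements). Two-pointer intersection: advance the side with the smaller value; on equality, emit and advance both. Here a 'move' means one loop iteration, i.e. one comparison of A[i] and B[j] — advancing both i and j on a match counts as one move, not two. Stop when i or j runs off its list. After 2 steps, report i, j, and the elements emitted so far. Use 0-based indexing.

i=2, j=0, emitted=[]

[i=0,j=0] 2<15 → i++
[i=1,j=0] 4<15 → i++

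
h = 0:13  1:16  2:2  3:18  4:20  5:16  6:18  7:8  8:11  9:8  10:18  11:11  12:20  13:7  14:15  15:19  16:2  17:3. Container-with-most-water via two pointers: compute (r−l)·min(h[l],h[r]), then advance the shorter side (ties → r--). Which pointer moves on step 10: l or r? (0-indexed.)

r

l=0 r=17: min(13,3)*17=51 best=51 *, r--
l=0 r=16: min(13,2)*16=32 best=51, r--
l=0 r=15: min(13,19)*15=195 best=195 *, l++
l=1 r=15: min(16,19)*14=224 best=224 *, l++
l=2 r=15: min(2,19)*13=26 best=224, l++
l=3 r=15: min(18,19)*12=216 best=224, l++
l=4 r=15: min(20,19)*11=209 best=224, r--
l=4 r=14: min(20,15)*10=150 best=224, r--
l=4 r=13: min(20,7)*9=63 best=224, r--
l=4 r=12: min(20,20)*8=160 best=224, r--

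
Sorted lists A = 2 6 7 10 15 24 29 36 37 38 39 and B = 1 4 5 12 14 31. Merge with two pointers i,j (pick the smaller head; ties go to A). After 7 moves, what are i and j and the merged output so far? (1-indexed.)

[i=1,j=1] A[i]=2>B[j]=1 take 1 → j++
[i=1,j=2] A[i]=2<=B[j]=4 take 2 → i++
[i=2,j=2] A[i]=6>B[j]=4 take 4 → j++
[i=2,j=3] A[i]=6>B[j]=5 take 5 → j++
[i=2,j=4] A[i]=6<=B[j]=12 take 6 → i++
[i=3,j=4] A[i]=7<=B[j]=12 take 7 → i++
[i=4,j=4] A[i]=10<=B[j]=12 take 10 → i++

i=5, j=4, merged so far=[1, 2, 4, 5, 6, 7, 10]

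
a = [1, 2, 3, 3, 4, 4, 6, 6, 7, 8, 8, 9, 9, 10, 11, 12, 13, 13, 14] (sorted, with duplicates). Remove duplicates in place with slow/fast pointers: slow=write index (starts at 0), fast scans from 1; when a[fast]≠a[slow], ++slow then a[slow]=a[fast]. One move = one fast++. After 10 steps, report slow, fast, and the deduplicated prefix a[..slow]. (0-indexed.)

slow=6, fast=11, prefix=[1, 2, 3, 4, 6, 7, 8]

slow=0 fast=1: a[fast]=2≠a[slow]=1 write a[1]=2, slow++,fast++
slow=1 fast=2: a[fast]=3≠a[slow]=2 write a[2]=3, slow++,fast++
slow=2 fast=3: a[fast]=3=a[slow] dup, fast++
slow=2 fast=4: a[fast]=4≠a[slow]=3 write a[3]=4, slow++,fast++
slow=3 fast=5: a[fast]=4=a[slow] dup, fast++
slow=3 fast=6: a[fast]=6≠a[slow]=4 write a[4]=6, slow++,fast++
slow=4 fast=7: a[fast]=6=a[slow] dup, fast++
slow=4 fast=8: a[fast]=7≠a[slow]=6 write a[5]=7, slow++,fast++
slow=5 fast=9: a[fast]=8≠a[slow]=7 write a[6]=8, slow++,fast++
slow=6 fast=10: a[fast]=8=a[slow] dup, fast++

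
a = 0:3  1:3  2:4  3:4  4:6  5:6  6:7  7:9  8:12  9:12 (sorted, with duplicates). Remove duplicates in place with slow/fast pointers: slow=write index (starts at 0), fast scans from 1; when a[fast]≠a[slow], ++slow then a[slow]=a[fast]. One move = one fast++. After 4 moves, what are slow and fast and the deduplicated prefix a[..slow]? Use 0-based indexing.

(s=0,f=1) a[fast]=3=a[slow] dup → fast++
(s=0,f=2) a[fast]=4≠a[slow]=3 write a[1]=4 → slow++,fast++
(s=1,f=3) a[fast]=4=a[slow] dup → fast++
(s=1,f=4) a[fast]=6≠a[slow]=4 write a[2]=6 → slow++,fast++

slow=2, fast=5, prefix=[3, 4, 6]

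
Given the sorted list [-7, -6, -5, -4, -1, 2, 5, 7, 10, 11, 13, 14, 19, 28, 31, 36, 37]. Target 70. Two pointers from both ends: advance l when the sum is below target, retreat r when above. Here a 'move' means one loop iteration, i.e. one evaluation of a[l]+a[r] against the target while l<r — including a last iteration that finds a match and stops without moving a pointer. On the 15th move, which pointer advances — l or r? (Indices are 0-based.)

l

[0,16] -7+37=30 <70 → l++
[1,16] -6+37=31 <70 → l++
[2,16] -5+37=32 <70 → l++
[3,16] -4+37=33 <70 → l++
[4,16] -1+37=36 <70 → l++
[5,16] 2+37=39 <70 → l++
[6,16] 5+37=42 <70 → l++
[7,16] 7+37=44 <70 → l++
[8,16] 10+37=47 <70 → l++
[9,16] 11+37=48 <70 → l++
[10,16] 13+37=50 <70 → l++
[11,16] 14+37=51 <70 → l++
[12,16] 19+37=56 <70 → l++
[13,16] 28+37=65 <70 → l++
[14,16] 31+37=68 <70 → l++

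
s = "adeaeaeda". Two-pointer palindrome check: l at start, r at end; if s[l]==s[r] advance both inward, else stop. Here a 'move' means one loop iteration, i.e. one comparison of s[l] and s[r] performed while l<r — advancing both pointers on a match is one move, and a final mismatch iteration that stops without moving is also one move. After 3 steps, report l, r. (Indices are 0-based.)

l=3, r=5

[0,8] 'a'=='a' → l++,r--
[1,7] 'd'=='d' → l++,r--
[2,6] 'e'=='e' → l++,r--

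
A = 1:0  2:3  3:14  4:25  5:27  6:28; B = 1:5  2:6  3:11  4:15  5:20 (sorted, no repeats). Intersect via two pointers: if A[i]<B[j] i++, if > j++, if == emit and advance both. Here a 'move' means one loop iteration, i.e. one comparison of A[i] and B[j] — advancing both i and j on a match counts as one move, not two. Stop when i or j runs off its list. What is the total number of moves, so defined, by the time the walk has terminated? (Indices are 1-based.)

8 moves

i=1 j=1: 0<5, i++
i=2 j=1: 3<5, i++
i=3 j=1: 14>5, j++
i=3 j=2: 14>6, j++
i=3 j=3: 14>11, j++
i=3 j=4: 14<15, i++
i=4 j=4: 25>15, j++
i=4 j=5: 25>20, j++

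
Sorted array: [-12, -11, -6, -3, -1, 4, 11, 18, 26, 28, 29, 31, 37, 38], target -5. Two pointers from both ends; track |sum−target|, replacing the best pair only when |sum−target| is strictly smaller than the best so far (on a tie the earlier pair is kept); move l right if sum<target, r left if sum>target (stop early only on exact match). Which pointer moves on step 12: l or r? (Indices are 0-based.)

l=0 r=13: -12+38=26 d=31 *, r--
l=0 r=12: -12+37=25 d=30 *, r--
l=0 r=11: -12+31=19 d=24 *, r--
l=0 r=10: -12+29=17 d=22 *, r--
l=0 r=9: -12+28=16 d=21 *, r--
l=0 r=8: -12+26=14 d=19 *, r--
l=0 r=7: -12+18=6 d=11 *, r--
l=0 r=6: -12+11=-1 d=4 *, r--
l=0 r=5: -12+4=-8 d=3 *, l++
l=1 r=5: -11+4=-7 d=2 *, l++
l=2 r=5: -6+4=-2 d=3, r--
l=2 r=4: -6+-1=-7 d=2, l++

l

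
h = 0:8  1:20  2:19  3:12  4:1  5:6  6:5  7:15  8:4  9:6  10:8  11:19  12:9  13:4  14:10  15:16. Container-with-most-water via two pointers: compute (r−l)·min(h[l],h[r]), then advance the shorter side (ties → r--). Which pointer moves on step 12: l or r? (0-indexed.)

l=0 r=15: min(8,16)*15=120 best=120 *, l++
l=1 r=15: min(20,16)*14=224 best=224 *, r--
l=1 r=14: min(20,10)*13=130 best=224, r--
l=1 r=13: min(20,4)*12=48 best=224, r--
l=1 r=12: min(20,9)*11=99 best=224, r--
l=1 r=11: min(20,19)*10=190 best=224, r--
l=1 r=10: min(20,8)*9=72 best=224, r--
l=1 r=9: min(20,6)*8=48 best=224, r--
l=1 r=8: min(20,4)*7=28 best=224, r--
l=1 r=7: min(20,15)*6=90 best=224, r--
l=1 r=6: min(20,5)*5=25 best=224, r--
l=1 r=5: min(20,6)*4=24 best=224, r--

r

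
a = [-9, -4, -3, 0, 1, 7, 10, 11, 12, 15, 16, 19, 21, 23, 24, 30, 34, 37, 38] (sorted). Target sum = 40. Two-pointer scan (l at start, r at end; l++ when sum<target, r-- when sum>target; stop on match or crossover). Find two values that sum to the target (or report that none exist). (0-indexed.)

l=0 r=18: -9+38=29 <40, l++
l=1 r=18: -4+38=34 <40, l++
l=2 r=18: -3+38=35 <40, l++
l=3 r=18: 0+38=38 <40, l++
l=4 r=18: 1+38=39 <40, l++
l=5 r=18: 7+38=45 >40, r--
l=5 r=17: 7+37=44 >40, r--
l=5 r=16: 7+34=41 >40, r--
l=5 r=15: 7+30=37 <40, l++
l=6 r=15: 10+30=40, found

(10, 30)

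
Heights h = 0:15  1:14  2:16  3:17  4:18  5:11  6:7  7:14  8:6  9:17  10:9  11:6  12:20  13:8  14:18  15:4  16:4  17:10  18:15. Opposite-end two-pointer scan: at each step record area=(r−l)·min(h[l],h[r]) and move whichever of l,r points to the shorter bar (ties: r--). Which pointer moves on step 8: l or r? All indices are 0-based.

l

l=0 r=18: min(15,15)*18=270 best=270 *, r--
l=0 r=17: min(15,10)*17=170 best=270, r--
l=0 r=16: min(15,4)*16=64 best=270, r--
l=0 r=15: min(15,4)*15=60 best=270, r--
l=0 r=14: min(15,18)*14=210 best=270, l++
l=1 r=14: min(14,18)*13=182 best=270, l++
l=2 r=14: min(16,18)*12=192 best=270, l++
l=3 r=14: min(17,18)*11=187 best=270, l++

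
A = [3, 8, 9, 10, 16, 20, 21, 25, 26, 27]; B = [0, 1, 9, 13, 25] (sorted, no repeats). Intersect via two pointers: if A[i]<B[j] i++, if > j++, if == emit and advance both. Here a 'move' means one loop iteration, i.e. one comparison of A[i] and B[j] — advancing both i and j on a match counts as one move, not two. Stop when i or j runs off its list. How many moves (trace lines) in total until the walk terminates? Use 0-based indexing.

[i=0,j=0] 3>0 → j++
[i=0,j=1] 3>1 → j++
[i=0,j=2] 3<9 → i++
[i=1,j=2] 8<9 → i++
[i=2,j=2] 9==9 emit → i++,j++
[i=3,j=3] 10<13 → i++
[i=4,j=3] 16>13 → j++
[i=4,j=4] 16<25 → i++
[i=5,j=4] 20<25 → i++
[i=6,j=4] 21<25 → i++
[i=7,j=4] 25==25 emit → i++,j++

11 moves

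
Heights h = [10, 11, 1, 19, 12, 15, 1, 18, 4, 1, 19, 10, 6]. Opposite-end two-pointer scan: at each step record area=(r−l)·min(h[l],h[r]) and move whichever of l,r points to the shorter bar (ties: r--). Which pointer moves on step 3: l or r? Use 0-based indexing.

l

l=0 r=12: min(10,6)*12=72 best=72 *, r--
l=0 r=11: min(10,10)*11=110 best=110 *, r--
l=0 r=10: min(10,19)*10=100 best=110, l++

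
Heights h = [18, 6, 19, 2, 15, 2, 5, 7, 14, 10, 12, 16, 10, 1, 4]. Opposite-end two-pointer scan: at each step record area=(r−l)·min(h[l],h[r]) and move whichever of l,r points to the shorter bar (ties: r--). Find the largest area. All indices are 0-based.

l=0 r=14: min(18,4)*14=56 best=56 *, r--
l=0 r=13: min(18,1)*13=13 best=56, r--
l=0 r=12: min(18,10)*12=120 best=120 *, r--
l=0 r=11: min(18,16)*11=176 best=176 *, r--
l=0 r=10: min(18,12)*10=120 best=176, r--
l=0 r=9: min(18,10)*9=90 best=176, r--
l=0 r=8: min(18,14)*8=112 best=176, r--
l=0 r=7: min(18,7)*7=49 best=176, r--
l=0 r=6: min(18,5)*6=30 best=176, r--
l=0 r=5: min(18,2)*5=10 best=176, r--
l=0 r=4: min(18,15)*4=60 best=176, r--
l=0 r=3: min(18,2)*3=6 best=176, r--
l=0 r=2: min(18,19)*2=36 best=176, l++
l=1 r=2: min(6,19)*1=6 best=176, l++

max area = 176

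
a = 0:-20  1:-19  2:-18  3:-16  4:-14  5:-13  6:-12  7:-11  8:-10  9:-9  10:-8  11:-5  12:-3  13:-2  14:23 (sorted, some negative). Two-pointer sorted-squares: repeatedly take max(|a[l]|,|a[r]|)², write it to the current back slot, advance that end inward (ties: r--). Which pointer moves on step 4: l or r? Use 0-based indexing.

l

[0,14] |-20|<=|23| out[14]=529 → r--
[0,13] |-20|>|-2| out[13]=400 → l++
[1,13] |-19|>|-2| out[12]=361 → l++
[2,13] |-18|>|-2| out[11]=324 → l++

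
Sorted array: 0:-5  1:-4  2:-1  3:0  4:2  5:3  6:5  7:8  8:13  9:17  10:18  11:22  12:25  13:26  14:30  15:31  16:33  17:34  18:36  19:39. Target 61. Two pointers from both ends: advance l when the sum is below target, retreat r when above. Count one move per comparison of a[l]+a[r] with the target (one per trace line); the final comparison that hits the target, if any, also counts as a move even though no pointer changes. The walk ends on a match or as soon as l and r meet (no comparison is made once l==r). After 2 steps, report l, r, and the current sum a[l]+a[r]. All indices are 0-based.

l=2, r=19, sum=38

[0,19] -5+39=34 <61 → l++
[1,19] -4+39=35 <61 → l++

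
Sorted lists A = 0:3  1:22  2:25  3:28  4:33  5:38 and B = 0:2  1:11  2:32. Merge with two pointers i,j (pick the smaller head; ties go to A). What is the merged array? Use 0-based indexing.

i=0 j=0: A[i]=3>B[j]=2 take 2, j++
i=0 j=1: A[i]=3<=B[j]=11 take 3, i++
i=1 j=1: A[i]=22>B[j]=11 take 11, j++
i=1 j=2: A[i]=22<=B[j]=32 take 22, i++
i=2 j=2: A[i]=25<=B[j]=32 take 25, i++
i=3 j=2: A[i]=28<=B[j]=32 take 28, i++
i=4 j=2: A[i]=33>B[j]=32 take 32, j++
i=4 j=3: B done, take A[i]=33, i++
i=5 j=3: B done, take A[i]=38, i++

[2, 3, 11, 22, 25, 28, 32, 33, 38]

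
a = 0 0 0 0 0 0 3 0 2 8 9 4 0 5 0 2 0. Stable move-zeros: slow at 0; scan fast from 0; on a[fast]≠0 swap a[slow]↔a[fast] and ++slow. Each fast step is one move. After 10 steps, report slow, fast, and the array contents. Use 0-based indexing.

slow=0 fast=0: a[fast]=0, fast++
slow=0 fast=1: a[fast]=0, fast++
slow=0 fast=2: a[fast]=0, fast++
slow=0 fast=3: a[fast]=0, fast++
slow=0 fast=4: a[fast]=0, fast++
slow=0 fast=5: a[fast]=0, fast++
slow=0 fast=6: a[fast]=3≠0 swap→a[0]=3, slow++,fast++
slow=1 fast=7: a[fast]=0, fast++
slow=1 fast=8: a[fast]=2≠0 swap→a[1]=2, slow++,fast++
slow=2 fast=9: a[fast]=8≠0 swap→a[2]=8, slow++,fast++

slow=3, fast=10, a=[3, 2, 8, 0, 0, 0, 0, 0, 0, 0, 9, 4, 0, 5, 0, 2, 0]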